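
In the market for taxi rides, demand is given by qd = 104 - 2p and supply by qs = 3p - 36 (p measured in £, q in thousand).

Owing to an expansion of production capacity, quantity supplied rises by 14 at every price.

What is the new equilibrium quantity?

Original equilibrium: 104 - 2p = 3p - 36 gives 140 = 5p, so p = 28 and q = 48.
After the shift, demand is qd = 104 - 2p and supply is qs = 3p - 22.
Setting them equal: 104 - 2p = 3p - 22 → 126 = 5p, so p = 25.2 and q = 53.6.

53.6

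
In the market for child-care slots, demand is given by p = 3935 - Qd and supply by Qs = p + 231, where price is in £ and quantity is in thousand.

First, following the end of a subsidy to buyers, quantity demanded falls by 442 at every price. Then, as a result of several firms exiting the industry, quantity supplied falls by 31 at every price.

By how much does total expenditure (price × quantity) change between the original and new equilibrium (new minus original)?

-817453.75

Before the shock: 3935 - p = p + 231 ⇒ 3704 = 2p ⇒ p = 1852, Q = 2083.
The new curves are Qd = 3493 - p (demand) and Qs = p + 200 (supply).
New equilibrium: 3493 - p = p + 200 ⇒ 3293 = 2p ⇒ p = 1646.5, Q = 1846.5.
Expenditure moves from 1852×2083 = 3857716 to 1646.5×1846.5 = 3040262.25; change = -817453.75.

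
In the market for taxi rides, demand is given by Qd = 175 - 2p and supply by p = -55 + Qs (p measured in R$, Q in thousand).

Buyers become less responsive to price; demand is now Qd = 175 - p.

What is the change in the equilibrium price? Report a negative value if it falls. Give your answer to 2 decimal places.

+20.00

Before the shock: 175 - 2p = p + 55 ⇒ 120 = 3p ⇒ p = 40, Q = 95.
After the shift, demand is Qd = 175 - p and supply is Qs = p + 55.
New equilibrium: 175 - p = p + 55 ⇒ 120 = 2p ⇒ p = 60, Q = 115.
Δp = 60 − 40 = +20.00.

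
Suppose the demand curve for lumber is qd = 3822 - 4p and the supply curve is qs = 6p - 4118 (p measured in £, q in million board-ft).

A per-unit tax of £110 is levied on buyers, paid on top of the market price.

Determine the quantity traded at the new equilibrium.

382

Before the shock: 3822 - 4p = 6p - 4118 ⇒ 7940 = 10p ⇒ p = 794, q = 646.
Since buyers pay the price plus the tax, the effective demand curve becomes qd = 3382 - 4p.
New equilibrium: 3382 - 4p = 6p - 4118 ⇒ 7500 = 10p ⇒ p = 750, q = 382.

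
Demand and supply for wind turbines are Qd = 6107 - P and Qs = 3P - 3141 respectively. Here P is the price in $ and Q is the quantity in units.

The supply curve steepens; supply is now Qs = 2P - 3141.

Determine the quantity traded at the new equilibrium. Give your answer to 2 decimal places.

Before the shock: 6107 - P = 3P - 3141 ⇒ 9248 = 4P ⇒ P = 2312, Q = 3795.
After the shift, demand is Qd = 6107 - P and supply is Qs = 2P - 3141.
New equilibrium: 6107 - P = 2P - 3141 ⇒ 9248 = 3P ⇒ P = 9248/3 ≈ 3082.6667, Q = 9073/3 ≈ 3024.3333.

3024.33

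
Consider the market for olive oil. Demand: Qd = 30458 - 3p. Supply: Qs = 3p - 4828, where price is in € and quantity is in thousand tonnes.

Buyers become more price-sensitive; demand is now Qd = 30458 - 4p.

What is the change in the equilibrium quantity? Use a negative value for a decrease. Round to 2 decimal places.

-2520.43

Original equilibrium: 30458 - 3p = 3p - 4828 gives 35286 = 6p, so p = 5881 and Q = 12815.
After the shift, demand is Qd = 30458 - 4p and supply is Qs = 3p - 4828.
Setting them equal: 30458 - 4p = 3p - 4828 → 35286 = 7p, so p = 35286/7 ≈ 5040.8571 and Q = 72062/7 ≈ 10294.5714.
ΔQ = 10294.5714 − 12815 = -2520.43.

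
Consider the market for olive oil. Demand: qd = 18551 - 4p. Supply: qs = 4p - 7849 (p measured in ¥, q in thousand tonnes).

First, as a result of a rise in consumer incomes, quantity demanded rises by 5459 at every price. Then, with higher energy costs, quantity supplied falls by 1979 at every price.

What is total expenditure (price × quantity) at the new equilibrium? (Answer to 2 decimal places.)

29993157.25

Initially, 18551 - 4p = 4p - 7849, so 26400 = 8p and p = 3300, q = 5351.
After the shift, demand is qd = 24010 - 4p and supply is qs = 4p - 9828.
Equate the new curves: 24010 - 4p = 4p - 9828, giving 33838 = 8p, p = 4229.75, q = 7091.
New expenditure = 4229.75 × 7091 = 29993157.25.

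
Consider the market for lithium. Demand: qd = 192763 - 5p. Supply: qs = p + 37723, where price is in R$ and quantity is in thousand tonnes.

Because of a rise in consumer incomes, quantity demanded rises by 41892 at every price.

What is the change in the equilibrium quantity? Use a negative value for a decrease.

+6982

Original equilibrium: 192763 - 5p = p + 37723 gives 155040 = 6p, so p = 25840 and q = 63563.
After the shift, demand is qd = 234655 - 5p and supply is qs = p + 37723.
Clearing the new market: 234655 - 5p = p + 37723, so p = 32822 and q = 70545.
Δq = 70545 − 63563 = +6982.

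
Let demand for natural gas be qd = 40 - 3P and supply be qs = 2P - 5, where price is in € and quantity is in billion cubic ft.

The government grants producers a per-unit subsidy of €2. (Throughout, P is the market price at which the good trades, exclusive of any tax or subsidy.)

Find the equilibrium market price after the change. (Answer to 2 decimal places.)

Before the shock: 40 - 3P = 2P - 5 ⇒ 45 = 5P ⇒ P = 9, q = 13.
Since sellers receive the price plus the subsidy, the effective supply curve becomes qs = 2P - 1.
New equilibrium: 40 - 3P = 2P - 1 ⇒ 41 = 5P ⇒ P = 8.2, q = 15.4.

8.20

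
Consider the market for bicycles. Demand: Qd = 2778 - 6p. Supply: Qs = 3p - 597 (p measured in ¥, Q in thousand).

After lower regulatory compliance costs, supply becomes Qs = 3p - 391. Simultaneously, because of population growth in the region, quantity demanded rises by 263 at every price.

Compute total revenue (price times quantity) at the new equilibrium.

287144

Initially, 2778 - 6p = 3p - 597, so 3375 = 9p and p = 375, Q = 528.
With the change applied: demand Qd = 3041 - 6p, supply Qs = 3p - 391.
New equilibrium: 3041 - 6p = 3p - 391 ⇒ 3432 = 9p ⇒ p = 1144/3 ≈ 381.3333, Q = 753.
New expenditure = 381.3333 × 753 = 287144.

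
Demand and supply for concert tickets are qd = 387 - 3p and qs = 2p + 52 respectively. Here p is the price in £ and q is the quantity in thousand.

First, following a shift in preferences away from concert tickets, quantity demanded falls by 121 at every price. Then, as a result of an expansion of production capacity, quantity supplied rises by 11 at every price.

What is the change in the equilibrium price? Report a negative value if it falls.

-26.4

Before the shock: 387 - 3p = 2p + 52 ⇒ 335 = 5p ⇒ p = 67, q = 186.
With the change applied: demand qd = 266 - 3p, supply qs = 2p + 63.
Equate the new curves: 266 - 3p = 2p + 63, giving 203 = 5p, p = 40.6, q = 144.2.
Δp = 40.6 − 67 = -26.4.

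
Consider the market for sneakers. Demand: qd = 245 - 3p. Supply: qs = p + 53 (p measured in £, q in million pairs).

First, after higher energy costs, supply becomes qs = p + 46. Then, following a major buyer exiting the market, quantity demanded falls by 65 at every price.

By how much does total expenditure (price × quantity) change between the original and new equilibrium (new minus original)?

Solve the original market: 245 - 3p = p + 53, hence p = 48 and q = 101.
After the shift, demand is qd = 180 - 3p and supply is qs = p + 46.
Setting them equal: 180 - 3p = p + 46 → 134 = 4p, so p = 33.5 and q = 79.5.
Expenditure moves from 48×101 = 4848 to 33.5×79.5 = 2663.25; change = -2184.75.

-2184.75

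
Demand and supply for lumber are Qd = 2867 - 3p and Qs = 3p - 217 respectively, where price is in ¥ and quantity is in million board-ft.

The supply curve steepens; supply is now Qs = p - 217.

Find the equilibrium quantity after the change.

Initially, 2867 - 3p = 3p - 217, so 3084 = 6p and p = 514, Q = 1325.
The shock moves the curves to Qd = 2867 - 3p and Qs = p - 217.
Setting them equal: 2867 - 3p = p - 217 → 3084 = 4p, so p = 771 and Q = 554.

554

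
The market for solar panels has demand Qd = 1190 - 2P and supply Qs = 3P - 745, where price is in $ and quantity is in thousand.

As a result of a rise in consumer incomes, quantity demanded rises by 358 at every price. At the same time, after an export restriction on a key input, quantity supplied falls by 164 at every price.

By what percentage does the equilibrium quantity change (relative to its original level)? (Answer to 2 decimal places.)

+35.87

Initially, 1190 - 2P = 3P - 745, so 1935 = 5P and P = 387, Q = 416.
After the shift, demand is Qd = 1548 - 2P and supply is Qs = 3P - 909.
New equilibrium: 1548 - 2P = 3P - 909 ⇒ 2457 = 5P ⇒ P = 491.4, Q = 565.2.
%ΔQ = (565.2 − 416) / 416 × 100 = +35.87%.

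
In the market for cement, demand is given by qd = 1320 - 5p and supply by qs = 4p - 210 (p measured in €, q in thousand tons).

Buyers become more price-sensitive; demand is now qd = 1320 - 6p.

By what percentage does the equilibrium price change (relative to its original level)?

-10

Original equilibrium: 1320 - 5p = 4p - 210 gives 1530 = 9p, so p = 170 and q = 470.
The shock moves the curves to qd = 1320 - 6p and qs = 4p - 210.
Clearing the new market: 1320 - 6p = 4p - 210, so p = 153 and q = 402.
%Δp = (153 − 170) / 170 × 100 = -10%.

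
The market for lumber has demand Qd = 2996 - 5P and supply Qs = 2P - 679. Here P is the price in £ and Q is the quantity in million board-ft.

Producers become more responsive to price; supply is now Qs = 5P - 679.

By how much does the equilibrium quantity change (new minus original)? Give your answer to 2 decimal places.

+787.50

Solve the original market: 2996 - 5P = 2P - 679, hence P = 525 and Q = 371.
After the shift, demand is Qd = 2996 - 5P and supply is Qs = 5P - 679.
Equate the new curves: 2996 - 5P = 5P - 679, giving 3675 = 10P, P = 367.5, Q = 1158.5.
ΔQ = 1158.5 − 371 = +787.50.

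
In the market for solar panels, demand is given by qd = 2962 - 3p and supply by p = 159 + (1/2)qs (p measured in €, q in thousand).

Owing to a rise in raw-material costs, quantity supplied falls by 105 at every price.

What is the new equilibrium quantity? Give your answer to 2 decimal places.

Before the shock: 2962 - 3p = 2p - 318 ⇒ 3280 = 5p ⇒ p = 656, q = 994.
With the change applied: demand qd = 2962 - 3p, supply qs = 2p - 423.
New equilibrium: 2962 - 3p = 2p - 423 ⇒ 3385 = 5p ⇒ p = 677, q = 931.

931.00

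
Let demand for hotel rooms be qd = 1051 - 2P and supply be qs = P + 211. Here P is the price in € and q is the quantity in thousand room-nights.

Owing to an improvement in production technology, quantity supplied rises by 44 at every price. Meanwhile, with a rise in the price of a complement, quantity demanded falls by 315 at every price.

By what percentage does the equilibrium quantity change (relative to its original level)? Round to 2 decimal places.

Before the shock: 1051 - 2P = P + 211 ⇒ 840 = 3P ⇒ P = 280, q = 491.
After the shift, demand is qd = 736 - 2P and supply is qs = P + 255.
New equilibrium: 736 - 2P = P + 255 ⇒ 481 = 3P ⇒ P = 481/3 ≈ 160.3333, q = 1246/3 ≈ 415.3333.
%Δq = (415.3333 − 491) / 491 × 100 = -15.41%.

-15.41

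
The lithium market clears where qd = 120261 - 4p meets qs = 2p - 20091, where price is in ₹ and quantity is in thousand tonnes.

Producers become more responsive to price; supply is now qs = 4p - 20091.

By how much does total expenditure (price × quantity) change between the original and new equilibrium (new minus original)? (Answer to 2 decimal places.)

Original equilibrium: 120261 - 4p = 2p - 20091 gives 140352 = 6p, so p = 23392 and q = 26693.
After the shift, demand is qd = 120261 - 4p and supply is qs = 4p - 20091.
Equate the new curves: 120261 - 4p = 4p - 20091, giving 140352 = 8p, p = 17544, q = 50085.
Expenditure moves from 23392×26693 = 624402656 to 17544×50085 = 878691240; change = +254288584.00.

+254288584.00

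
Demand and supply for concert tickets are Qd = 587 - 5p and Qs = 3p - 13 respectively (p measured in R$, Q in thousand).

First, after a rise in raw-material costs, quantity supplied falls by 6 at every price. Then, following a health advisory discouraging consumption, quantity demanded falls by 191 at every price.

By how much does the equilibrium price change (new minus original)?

Before the shock: 587 - 5p = 3p - 13 ⇒ 600 = 8p ⇒ p = 75, Q = 212.
The shock moves the curves to Qd = 396 - 5p and Qs = 3p - 19.
Clearing the new market: 396 - 5p = 3p - 19, so p = 51.875 and Q = 136.625.
Δp = 51.875 − 75 = -23.125.

-23.125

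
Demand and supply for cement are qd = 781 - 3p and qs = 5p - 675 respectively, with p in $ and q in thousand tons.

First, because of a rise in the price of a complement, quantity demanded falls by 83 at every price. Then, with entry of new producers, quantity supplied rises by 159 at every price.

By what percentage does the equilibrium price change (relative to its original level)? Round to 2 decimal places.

-16.62

Original equilibrium: 781 - 3p = 5p - 675 gives 1456 = 8p, so p = 182 and q = 235.
With the change applied: demand qd = 698 - 3p, supply qs = 5p - 516.
Setting them equal: 698 - 3p = 5p - 516 → 1214 = 8p, so p = 151.75 and q = 242.75.
%Δp = (151.75 − 182) / 182 × 100 = -16.62%.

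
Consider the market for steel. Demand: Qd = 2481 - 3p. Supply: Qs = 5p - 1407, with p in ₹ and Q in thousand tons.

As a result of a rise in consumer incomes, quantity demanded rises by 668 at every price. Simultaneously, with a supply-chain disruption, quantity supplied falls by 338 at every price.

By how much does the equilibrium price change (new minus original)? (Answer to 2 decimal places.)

Initially, 2481 - 3p = 5p - 1407, so 3888 = 8p and p = 486, Q = 1023.
After the shift, demand is Qd = 3149 - 3p and supply is Qs = 5p - 1745.
New equilibrium: 3149 - 3p = 5p - 1745 ⇒ 4894 = 8p ⇒ p = 611.75, Q = 1313.75.
Δp = 611.75 − 486 = +125.75.

+125.75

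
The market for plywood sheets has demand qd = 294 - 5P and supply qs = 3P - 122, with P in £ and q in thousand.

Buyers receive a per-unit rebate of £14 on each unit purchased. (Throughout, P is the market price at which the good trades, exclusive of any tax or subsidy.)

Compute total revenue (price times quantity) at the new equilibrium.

Solve the original market: 294 - 5P = 3P - 122, hence P = 52 and q = 34.
Since buyers' out-of-pocket price is the market price minus the rebate, the effective demand curve becomes qd = 364 - 5P.
Setting them equal: 364 - 5P = 3P - 122 → 486 = 8P, so P = 60.75 and q = 60.25.
New expenditure = 60.75 × 60.25 = 3660.1875.

3660.1875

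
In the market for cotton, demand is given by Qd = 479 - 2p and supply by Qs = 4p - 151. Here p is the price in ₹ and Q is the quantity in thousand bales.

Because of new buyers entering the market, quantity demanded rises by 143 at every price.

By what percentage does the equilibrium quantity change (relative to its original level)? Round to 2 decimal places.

Before the shock: 479 - 2p = 4p - 151 ⇒ 630 = 6p ⇒ p = 105, Q = 269.
The new curves are Qd = 622 - 2p (demand) and Qs = 4p - 151 (supply).
New equilibrium: 622 - 2p = 4p - 151 ⇒ 773 = 6p ⇒ p = 773/6 ≈ 128.8333, Q = 1093/3 ≈ 364.3333.
%ΔQ = (364.3333 − 269) / 269 × 100 = +35.44%.

+35.44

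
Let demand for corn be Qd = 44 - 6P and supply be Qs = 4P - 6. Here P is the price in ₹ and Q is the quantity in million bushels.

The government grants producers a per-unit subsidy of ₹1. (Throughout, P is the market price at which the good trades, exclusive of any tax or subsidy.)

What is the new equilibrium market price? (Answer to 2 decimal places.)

4.60

Before the shock: 44 - 6P = 4P - 6 ⇒ 50 = 10P ⇒ P = 5, Q = 14.
Since sellers receive the price plus the subsidy, the effective supply curve becomes Qs = 4P - 2.
Setting them equal: 44 - 6P = 4P - 2 → 46 = 10P, so P = 4.6 and Q = 16.4.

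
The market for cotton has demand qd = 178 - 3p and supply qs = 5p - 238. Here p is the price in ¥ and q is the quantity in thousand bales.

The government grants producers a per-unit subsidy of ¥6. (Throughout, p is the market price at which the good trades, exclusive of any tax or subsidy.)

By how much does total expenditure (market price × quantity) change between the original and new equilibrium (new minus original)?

Original equilibrium: 178 - 3p = 5p - 238 gives 416 = 8p, so p = 52 and q = 22.
Since sellers receive the price plus the subsidy, the effective supply curve becomes qs = 5p - 208.
New equilibrium: 178 - 3p = 5p - 208 ⇒ 386 = 8p ⇒ p = 48.25, q = 33.25.
Expenditure moves from 52×22 = 1144 to 48.25×33.25 = 1604.3125; change = +460.3125.

+460.3125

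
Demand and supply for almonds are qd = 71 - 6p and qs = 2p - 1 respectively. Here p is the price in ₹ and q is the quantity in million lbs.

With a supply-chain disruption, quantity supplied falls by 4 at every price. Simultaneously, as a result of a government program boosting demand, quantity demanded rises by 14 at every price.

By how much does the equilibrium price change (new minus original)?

Solve the original market: 71 - 6p = 2p - 1, hence p = 9 and q = 17.
The shock moves the curves to qd = 85 - 6p and qs = 2p - 5.
Equate the new curves: 85 - 6p = 2p - 5, giving 90 = 8p, p = 11.25, q = 17.5.
Δp = 11.25 − 9 = +2.25.

+2.25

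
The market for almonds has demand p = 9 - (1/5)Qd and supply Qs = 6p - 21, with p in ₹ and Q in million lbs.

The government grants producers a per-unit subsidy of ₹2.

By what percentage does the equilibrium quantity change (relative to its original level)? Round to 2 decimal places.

Before the shock: 45 - 5p = 6p - 21 ⇒ 66 = 11p ⇒ p = 6, Q = 15.
Since sellers receive the price plus the subsidy, the effective supply curve becomes Qs = 6p - 9.
New equilibrium: 45 - 5p = 6p - 9 ⇒ 54 = 11p ⇒ p = 54/11 ≈ 4.9091, Q = 225/11 ≈ 20.4545.
%ΔQ = (20.4545 − 15) / 15 × 100 = +36.36%.

+36.36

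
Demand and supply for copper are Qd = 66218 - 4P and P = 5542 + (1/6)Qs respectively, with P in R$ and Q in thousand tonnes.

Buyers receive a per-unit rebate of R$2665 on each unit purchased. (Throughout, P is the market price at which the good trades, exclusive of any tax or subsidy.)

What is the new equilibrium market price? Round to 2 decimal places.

11013.00

Before the shock: 66218 - 4P = 6P - 33252 ⇒ 99470 = 10P ⇒ P = 9947, Q = 26430.
Since buyers' out-of-pocket price is the market price minus the rebate, the effective demand curve becomes Qd = 76878 - 4P.
New equilibrium: 76878 - 4P = 6P - 33252 ⇒ 110130 = 10P ⇒ P = 11013, Q = 32826.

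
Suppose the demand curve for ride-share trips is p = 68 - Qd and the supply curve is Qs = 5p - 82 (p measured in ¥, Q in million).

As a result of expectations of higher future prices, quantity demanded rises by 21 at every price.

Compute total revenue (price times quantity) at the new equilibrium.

1724.25

Before the shock: 68 - p = 5p - 82 ⇒ 150 = 6p ⇒ p = 25, Q = 43.
The shock moves the curves to Qd = 89 - p and Qs = 5p - 82.
Equate the new curves: 89 - p = 5p - 82, giving 171 = 6p, p = 28.5, Q = 60.5.
New expenditure = 28.5 × 60.5 = 1724.25.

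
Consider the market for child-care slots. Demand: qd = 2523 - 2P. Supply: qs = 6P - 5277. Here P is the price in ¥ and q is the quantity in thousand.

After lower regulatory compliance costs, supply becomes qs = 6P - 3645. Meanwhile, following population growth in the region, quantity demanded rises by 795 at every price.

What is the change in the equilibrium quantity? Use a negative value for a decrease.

Before the shock: 2523 - 2P = 6P - 5277 ⇒ 7800 = 8P ⇒ P = 975, q = 573.
The shock moves the curves to qd = 3318 - 2P and qs = 6P - 3645.
Clearing the new market: 3318 - 2P = 6P - 3645, so P = 870.375 and q = 1577.25.
Δq = 1577.25 − 573 = +1004.25.

+1004.25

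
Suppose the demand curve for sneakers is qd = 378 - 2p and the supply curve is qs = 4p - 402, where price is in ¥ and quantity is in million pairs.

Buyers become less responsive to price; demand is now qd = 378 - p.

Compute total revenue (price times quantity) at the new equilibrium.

34632

Initially, 378 - 2p = 4p - 402, so 780 = 6p and p = 130, q = 118.
With the change applied: demand qd = 378 - p, supply qs = 4p - 402.
Setting them equal: 378 - p = 4p - 402 → 780 = 5p, so p = 156 and q = 222.
New expenditure = 156 × 222 = 34632.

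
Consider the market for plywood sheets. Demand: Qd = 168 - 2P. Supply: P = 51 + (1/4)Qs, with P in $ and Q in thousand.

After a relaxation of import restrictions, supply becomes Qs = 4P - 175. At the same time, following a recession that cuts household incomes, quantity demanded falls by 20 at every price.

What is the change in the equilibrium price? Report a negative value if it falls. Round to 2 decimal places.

-8.17

Before the shock: 168 - 2P = 4P - 204 ⇒ 372 = 6P ⇒ P = 62, Q = 44.
The new curves are Qd = 148 - 2P (demand) and Qs = 4P - 175 (supply).
Equate the new curves: 148 - 2P = 4P - 175, giving 323 = 6P, P = 323/6 ≈ 53.8333, Q = 121/3 ≈ 40.3333.
ΔP = 53.8333 − 62 = -8.17.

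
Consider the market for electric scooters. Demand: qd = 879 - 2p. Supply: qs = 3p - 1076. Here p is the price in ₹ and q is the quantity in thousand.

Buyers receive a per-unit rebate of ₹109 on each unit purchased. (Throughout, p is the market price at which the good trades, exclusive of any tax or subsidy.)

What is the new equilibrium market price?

Solve the original market: 879 - 2p = 3p - 1076, hence p = 391 and q = 97.
Since buyers' out-of-pocket price is the market price minus the rebate, the effective demand curve becomes qd = 1097 - 2p.
Setting them equal: 1097 - 2p = 3p - 1076 → 2173 = 5p, so p = 434.6 and q = 227.8.

434.6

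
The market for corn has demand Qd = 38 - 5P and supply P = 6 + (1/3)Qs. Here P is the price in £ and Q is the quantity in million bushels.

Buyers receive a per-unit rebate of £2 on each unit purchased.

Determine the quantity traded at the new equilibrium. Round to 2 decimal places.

6.75

Solve the original market: 38 - 5P = 3P - 18, hence P = 7 and Q = 3.
Since buyers' out-of-pocket price is the market price minus the rebate, the effective demand curve becomes Qd = 48 - 5P.
New equilibrium: 48 - 5P = 3P - 18 ⇒ 66 = 8P ⇒ P = 8.25, Q = 6.75.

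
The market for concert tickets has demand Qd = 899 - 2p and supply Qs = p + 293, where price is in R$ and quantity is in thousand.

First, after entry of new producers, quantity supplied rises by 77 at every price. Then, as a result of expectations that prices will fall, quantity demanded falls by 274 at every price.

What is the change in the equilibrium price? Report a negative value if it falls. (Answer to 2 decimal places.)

-117.00

Before the shock: 899 - 2p = p + 293 ⇒ 606 = 3p ⇒ p = 202, Q = 495.
With the change applied: demand Qd = 625 - 2p, supply Qs = p + 370.
Equate the new curves: 625 - 2p = p + 370, giving 255 = 3p, p = 85, Q = 455.
Δp = 85 − 202 = -117.00.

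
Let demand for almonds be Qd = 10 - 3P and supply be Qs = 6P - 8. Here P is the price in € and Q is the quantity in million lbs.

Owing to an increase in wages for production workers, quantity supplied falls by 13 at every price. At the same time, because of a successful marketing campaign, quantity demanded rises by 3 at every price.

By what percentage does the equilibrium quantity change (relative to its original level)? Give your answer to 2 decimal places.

Initially, 10 - 3P = 6P - 8, so 18 = 9P and P = 2, Q = 4.
After the shift, demand is Qd = 13 - 3P and supply is Qs = 6P - 21.
Setting them equal: 13 - 3P = 6P - 21 → 34 = 9P, so P = 34/9 ≈ 3.7778 and Q = 5/3 ≈ 1.6667.
%ΔQ = (1.6667 − 4) / 4 × 100 = -58.33%.

-58.33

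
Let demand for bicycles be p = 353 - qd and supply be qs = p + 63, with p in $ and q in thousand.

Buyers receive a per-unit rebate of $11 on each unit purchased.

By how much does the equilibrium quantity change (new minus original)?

+5.5

Initially, 353 - p = p + 63, so 290 = 2p and p = 145, q = 208.
Since buyers' out-of-pocket price is the market price minus the rebate, the effective demand curve becomes qd = 364 - p.
Equate the new curves: 364 - p = p + 63, giving 301 = 2p, p = 150.5, q = 213.5.
Δq = 213.5 − 208 = +5.5.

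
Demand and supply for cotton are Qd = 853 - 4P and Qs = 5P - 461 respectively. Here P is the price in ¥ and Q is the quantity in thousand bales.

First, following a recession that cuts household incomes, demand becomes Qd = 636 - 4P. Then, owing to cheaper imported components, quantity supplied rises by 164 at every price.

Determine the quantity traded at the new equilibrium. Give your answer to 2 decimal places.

221.33

Initially, 853 - 4P = 5P - 461, so 1314 = 9P and P = 146, Q = 269.
The shock moves the curves to Qd = 636 - 4P and Qs = 5P - 297.
New equilibrium: 636 - 4P = 5P - 297 ⇒ 933 = 9P ⇒ P = 311/3 ≈ 103.6667, Q = 664/3 ≈ 221.3333.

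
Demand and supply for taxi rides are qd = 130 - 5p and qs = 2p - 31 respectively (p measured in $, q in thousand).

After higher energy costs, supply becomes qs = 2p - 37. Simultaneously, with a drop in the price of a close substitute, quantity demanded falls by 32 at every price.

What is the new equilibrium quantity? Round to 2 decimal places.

1.57

Original equilibrium: 130 - 5p = 2p - 31 gives 161 = 7p, so p = 23 and q = 15.
After the shift, demand is qd = 98 - 5p and supply is qs = 2p - 37.
New equilibrium: 98 - 5p = 2p - 37 ⇒ 135 = 7p ⇒ p = 135/7 ≈ 19.2857, q = 11/7 ≈ 1.5714.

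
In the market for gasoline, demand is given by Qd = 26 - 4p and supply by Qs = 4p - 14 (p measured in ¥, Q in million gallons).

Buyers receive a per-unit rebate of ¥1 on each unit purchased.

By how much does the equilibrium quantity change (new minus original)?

+2

Initially, 26 - 4p = 4p - 14, so 40 = 8p and p = 5, Q = 6.
Since buyers' out-of-pocket price is the market price minus the rebate, the effective demand curve becomes Qd = 30 - 4p.
Equate the new curves: 30 - 4p = 4p - 14, giving 44 = 8p, p = 5.5, Q = 8.
ΔQ = 8 − 6 = +2.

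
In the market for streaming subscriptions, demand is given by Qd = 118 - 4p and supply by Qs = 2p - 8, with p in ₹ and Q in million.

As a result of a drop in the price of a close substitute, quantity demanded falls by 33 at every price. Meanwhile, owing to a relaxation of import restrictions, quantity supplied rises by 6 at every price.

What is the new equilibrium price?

14.5

Original equilibrium: 118 - 4p = 2p - 8 gives 126 = 6p, so p = 21 and Q = 34.
The new curves are Qd = 85 - 4p (demand) and Qs = 2p - 2 (supply).
New equilibrium: 85 - 4p = 2p - 2 ⇒ 87 = 6p ⇒ p = 14.5, Q = 27.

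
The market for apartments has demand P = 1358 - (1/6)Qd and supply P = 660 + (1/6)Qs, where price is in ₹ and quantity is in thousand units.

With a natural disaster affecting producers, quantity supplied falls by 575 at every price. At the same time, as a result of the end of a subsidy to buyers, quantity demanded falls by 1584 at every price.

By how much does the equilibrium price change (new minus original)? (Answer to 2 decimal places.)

Solve the original market: 8148 - 6P = 6P - 3960, hence P = 1009 and Q = 2094.
After the shift, demand is Qd = 6564 - 6P and supply is Qs = 6P - 4535.
Clearing the new market: 6564 - 6P = 6P - 4535, so P = 11099/12 ≈ 924.9167 and Q = 1014.5.
ΔP = 924.9167 − 1009 = -84.08.

-84.08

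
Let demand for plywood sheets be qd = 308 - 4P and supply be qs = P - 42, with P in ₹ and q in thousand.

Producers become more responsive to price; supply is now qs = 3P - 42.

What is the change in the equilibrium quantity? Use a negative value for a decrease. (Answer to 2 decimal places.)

Before the shock: 308 - 4P = P - 42 ⇒ 350 = 5P ⇒ P = 70, q = 28.
The new curves are qd = 308 - 4P (demand) and qs = 3P - 42 (supply).
Clearing the new market: 308 - 4P = 3P - 42, so P = 50 and q = 108.
Δq = 108 − 28 = +80.00.

+80.00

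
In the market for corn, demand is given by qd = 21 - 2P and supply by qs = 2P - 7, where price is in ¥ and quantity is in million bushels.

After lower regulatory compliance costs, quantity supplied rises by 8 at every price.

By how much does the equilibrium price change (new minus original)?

-2

Before the shock: 21 - 2P = 2P - 7 ⇒ 28 = 4P ⇒ P = 7, q = 7.
The new curves are qd = 21 - 2P (demand) and qs = 2P + 1 (supply).
Clearing the new market: 21 - 2P = 2P + 1, so P = 5 and q = 11.
ΔP = 5 − 7 = -2.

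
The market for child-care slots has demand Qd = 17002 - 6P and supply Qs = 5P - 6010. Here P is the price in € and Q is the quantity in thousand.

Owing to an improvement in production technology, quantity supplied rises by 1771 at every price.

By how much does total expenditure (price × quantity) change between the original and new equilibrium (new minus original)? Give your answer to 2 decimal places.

Original equilibrium: 17002 - 6P = 5P - 6010 gives 23012 = 11P, so P = 2092 and Q = 4450.
With the change applied: demand Qd = 17002 - 6P, supply Qs = 5P - 4239.
Equate the new curves: 17002 - 6P = 5P - 4239, giving 21241 = 11P, P = 1931, Q = 5416.
Expenditure moves from 2092×4450 = 9309400 to 1931×5416 = 10458296; change = +1148896.00.

+1148896.00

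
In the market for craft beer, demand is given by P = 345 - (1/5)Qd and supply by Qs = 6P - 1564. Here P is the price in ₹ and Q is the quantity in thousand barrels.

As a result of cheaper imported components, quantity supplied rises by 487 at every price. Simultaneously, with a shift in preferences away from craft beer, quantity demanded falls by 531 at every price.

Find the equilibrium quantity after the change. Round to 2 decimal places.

Before the shock: 1725 - 5P = 6P - 1564 ⇒ 3289 = 11P ⇒ P = 299, Q = 230.
The shock moves the curves to Qd = 1194 - 5P and Qs = 6P - 1077.
New equilibrium: 1194 - 5P = 6P - 1077 ⇒ 2271 = 11P ⇒ P = 2271/11 ≈ 206.4545, Q = 1779/11 ≈ 161.7273.

161.73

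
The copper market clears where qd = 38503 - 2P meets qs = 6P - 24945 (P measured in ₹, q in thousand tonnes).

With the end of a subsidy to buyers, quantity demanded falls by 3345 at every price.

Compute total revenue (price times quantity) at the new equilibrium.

151251077.71875

Before the shock: 38503 - 2P = 6P - 24945 ⇒ 63448 = 8P ⇒ P = 7931, q = 22641.
After the shift, demand is qd = 35158 - 2P and supply is qs = 6P - 24945.
Setting them equal: 35158 - 2P = 6P - 24945 → 60103 = 8P, so P = 7512.875 and q = 20132.25.
New expenditure = 7512.875 × 20132.25 = 151251077.71875.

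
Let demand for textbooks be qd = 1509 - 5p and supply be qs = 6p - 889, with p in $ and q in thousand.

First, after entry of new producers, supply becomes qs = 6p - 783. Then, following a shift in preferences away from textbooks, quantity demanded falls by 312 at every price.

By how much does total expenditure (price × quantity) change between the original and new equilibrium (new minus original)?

-37882

Before the shock: 1509 - 5p = 6p - 889 ⇒ 2398 = 11p ⇒ p = 218, q = 419.
With the change applied: demand qd = 1197 - 5p, supply qs = 6p - 783.
Equate the new curves: 1197 - 5p = 6p - 783, giving 1980 = 11p, p = 180, q = 297.
Expenditure moves from 218×419 = 91342 to 180×297 = 53460; change = -37882.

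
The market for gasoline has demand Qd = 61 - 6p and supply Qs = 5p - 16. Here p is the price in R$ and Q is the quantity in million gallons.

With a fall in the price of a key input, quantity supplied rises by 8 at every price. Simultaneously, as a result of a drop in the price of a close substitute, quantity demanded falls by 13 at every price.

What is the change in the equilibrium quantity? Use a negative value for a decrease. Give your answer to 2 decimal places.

Original equilibrium: 61 - 6p = 5p - 16 gives 77 = 11p, so p = 7 and Q = 19.
The new curves are Qd = 48 - 6p (demand) and Qs = 5p - 8 (supply).
Equate the new curves: 48 - 6p = 5p - 8, giving 56 = 11p, p = 56/11 ≈ 5.0909, Q = 192/11 ≈ 17.4545.
ΔQ = 17.4545 − 19 = -1.55.

-1.55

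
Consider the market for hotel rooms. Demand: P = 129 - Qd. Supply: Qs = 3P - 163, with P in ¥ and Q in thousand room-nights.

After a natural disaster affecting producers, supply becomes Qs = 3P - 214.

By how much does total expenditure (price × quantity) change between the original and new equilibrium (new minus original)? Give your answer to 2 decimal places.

Initially, 129 - P = 3P - 163, so 292 = 4P and P = 73, Q = 56.
With the change applied: demand Qd = 129 - P, supply Qs = 3P - 214.
Clearing the new market: 129 - P = 3P - 214, so P = 85.75 and Q = 43.25.
Expenditure moves from 73×56 = 4088 to 85.75×43.25 = 3708.6875; change = -379.31.

-379.31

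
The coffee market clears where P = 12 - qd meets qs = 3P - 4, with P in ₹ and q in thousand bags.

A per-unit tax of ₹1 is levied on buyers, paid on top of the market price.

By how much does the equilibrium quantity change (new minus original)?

-0.75

Original equilibrium: 12 - P = 3P - 4 gives 16 = 4P, so P = 4 and q = 8.
Since buyers pay the price plus the tax, the effective demand curve becomes qd = 11 - P.
Equate the new curves: 11 - P = 3P - 4, giving 15 = 4P, P = 3.75, q = 7.25.
Δq = 7.25 − 8 = -0.75.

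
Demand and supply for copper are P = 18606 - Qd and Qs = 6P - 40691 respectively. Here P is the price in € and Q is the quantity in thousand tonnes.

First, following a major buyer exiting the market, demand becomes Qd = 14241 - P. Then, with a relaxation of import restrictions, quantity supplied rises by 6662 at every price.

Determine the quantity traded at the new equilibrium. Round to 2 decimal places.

Initially, 18606 - P = 6P - 40691, so 59297 = 7P and P = 8471, Q = 10135.
With the change applied: demand Qd = 14241 - P, supply Qs = 6P - 34029.
Clearing the new market: 14241 - P = 6P - 34029, so P = 48270/7 ≈ 6895.7143 and Q = 51417/7 ≈ 7345.2857.

7345.29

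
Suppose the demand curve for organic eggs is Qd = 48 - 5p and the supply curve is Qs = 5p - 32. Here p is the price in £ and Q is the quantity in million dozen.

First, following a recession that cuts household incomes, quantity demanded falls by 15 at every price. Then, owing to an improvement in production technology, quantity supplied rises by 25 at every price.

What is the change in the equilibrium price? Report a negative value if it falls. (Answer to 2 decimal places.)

Original equilibrium: 48 - 5p = 5p - 32 gives 80 = 10p, so p = 8 and Q = 8.
With the change applied: demand Qd = 33 - 5p, supply Qs = 5p - 7.
New equilibrium: 33 - 5p = 5p - 7 ⇒ 40 = 10p ⇒ p = 4, Q = 13.
Δp = 4 − 8 = -4.00.

-4.00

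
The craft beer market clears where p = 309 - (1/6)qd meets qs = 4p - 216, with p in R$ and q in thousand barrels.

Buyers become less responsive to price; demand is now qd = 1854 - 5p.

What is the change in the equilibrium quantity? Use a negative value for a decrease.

Initially, 1854 - 6p = 4p - 216, so 2070 = 10p and p = 207, q = 612.
The shock moves the curves to qd = 1854 - 5p and qs = 4p - 216.
Clearing the new market: 1854 - 5p = 4p - 216, so p = 230 and q = 704.
Δq = 704 − 612 = +92.

+92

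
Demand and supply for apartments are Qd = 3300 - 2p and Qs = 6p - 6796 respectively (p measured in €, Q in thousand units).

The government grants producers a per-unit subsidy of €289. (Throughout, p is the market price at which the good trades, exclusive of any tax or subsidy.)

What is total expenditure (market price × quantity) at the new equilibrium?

1264229.875

Original equilibrium: 3300 - 2p = 6p - 6796 gives 10096 = 8p, so p = 1262 and Q = 776.
Since sellers receive the price plus the subsidy, the effective supply curve becomes Qs = 6p - 5062.
Setting them equal: 3300 - 2p = 6p - 5062 → 8362 = 8p, so p = 1045.25 and Q = 1209.5.
New expenditure = 1045.25 × 1209.5 = 1264229.875.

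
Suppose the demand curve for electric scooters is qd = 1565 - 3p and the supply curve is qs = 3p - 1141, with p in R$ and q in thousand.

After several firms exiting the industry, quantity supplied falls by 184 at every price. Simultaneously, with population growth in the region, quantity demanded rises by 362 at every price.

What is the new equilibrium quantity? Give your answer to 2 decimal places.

Before the shock: 1565 - 3p = 3p - 1141 ⇒ 2706 = 6p ⇒ p = 451, q = 212.
With the change applied: demand qd = 1927 - 3p, supply qs = 3p - 1325.
Clearing the new market: 1927 - 3p = 3p - 1325, so p = 542 and q = 301.

301.00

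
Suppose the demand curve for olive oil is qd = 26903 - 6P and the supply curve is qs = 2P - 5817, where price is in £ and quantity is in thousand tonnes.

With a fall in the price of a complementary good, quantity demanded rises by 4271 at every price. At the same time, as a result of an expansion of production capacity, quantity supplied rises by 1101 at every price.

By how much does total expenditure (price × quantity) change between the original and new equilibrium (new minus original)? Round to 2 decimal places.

Original equilibrium: 26903 - 6P = 2P - 5817 gives 32720 = 8P, so P = 4090 and q = 2363.
With the change applied: demand qd = 31174 - 6P, supply qs = 2P - 4716.
New equilibrium: 31174 - 6P = 2P - 4716 ⇒ 35890 = 8P ⇒ P = 4486.25, q = 4256.5.
Expenditure moves from 4090×2363 = 9664670 to 4486.25×4256.5 = 19095723.125; change = +9431053.13.

+9431053.13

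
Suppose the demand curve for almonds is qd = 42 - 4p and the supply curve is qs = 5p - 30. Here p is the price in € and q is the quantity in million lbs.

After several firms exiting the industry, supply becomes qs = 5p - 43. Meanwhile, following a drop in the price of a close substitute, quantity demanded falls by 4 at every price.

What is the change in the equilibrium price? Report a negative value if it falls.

Initially, 42 - 4p = 5p - 30, so 72 = 9p and p = 8, q = 10.
After the shift, demand is qd = 38 - 4p and supply is qs = 5p - 43.
Equate the new curves: 38 - 4p = 5p - 43, giving 81 = 9p, p = 9, q = 2.
Δp = 9 − 8 = +1.

+1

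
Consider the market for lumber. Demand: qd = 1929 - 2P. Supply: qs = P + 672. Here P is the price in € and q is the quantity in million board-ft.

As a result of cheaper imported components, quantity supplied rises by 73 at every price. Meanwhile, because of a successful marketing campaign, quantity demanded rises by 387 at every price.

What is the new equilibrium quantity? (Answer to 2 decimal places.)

Initially, 1929 - 2P = P + 672, so 1257 = 3P and P = 419, q = 1091.
The shock moves the curves to qd = 2316 - 2P and qs = P + 745.
Equate the new curves: 2316 - 2P = P + 745, giving 1571 = 3P, P = 1571/3 ≈ 523.6667, q = 3806/3 ≈ 1268.6667.

1268.67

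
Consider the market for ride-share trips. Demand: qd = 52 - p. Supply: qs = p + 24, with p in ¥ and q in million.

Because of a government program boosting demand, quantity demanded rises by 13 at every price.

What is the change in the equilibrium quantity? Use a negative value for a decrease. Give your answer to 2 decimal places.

+6.50

Initially, 52 - p = p + 24, so 28 = 2p and p = 14, q = 38.
After the shift, demand is qd = 65 - p and supply is qs = p + 24.
New equilibrium: 65 - p = p + 24 ⇒ 41 = 2p ⇒ p = 20.5, q = 44.5.
Δq = 44.5 − 38 = +6.50.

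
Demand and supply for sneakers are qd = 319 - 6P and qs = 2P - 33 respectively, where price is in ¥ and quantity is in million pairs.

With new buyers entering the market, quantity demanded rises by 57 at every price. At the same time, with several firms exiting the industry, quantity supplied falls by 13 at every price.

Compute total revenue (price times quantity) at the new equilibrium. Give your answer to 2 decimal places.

3138.63

Before the shock: 319 - 6P = 2P - 33 ⇒ 352 = 8P ⇒ P = 44, q = 55.
With the change applied: demand qd = 376 - 6P, supply qs = 2P - 46.
Equate the new curves: 376 - 6P = 2P - 46, giving 422 = 8P, P = 52.75, q = 59.5.
New expenditure = 52.75 × 59.5 = 3138.63.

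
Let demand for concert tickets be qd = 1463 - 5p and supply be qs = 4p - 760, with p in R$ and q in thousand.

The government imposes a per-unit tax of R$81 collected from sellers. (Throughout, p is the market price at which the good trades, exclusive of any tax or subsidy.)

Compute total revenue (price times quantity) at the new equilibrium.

13584

Initially, 1463 - 5p = 4p - 760, so 2223 = 9p and p = 247, q = 228.
Since sellers keep the price net of the tax, the effective supply curve becomes qs = 4p - 1084.
Equate the new curves: 1463 - 5p = 4p - 1084, giving 2547 = 9p, p = 283, q = 48.
New expenditure = 283 × 48 = 13584.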